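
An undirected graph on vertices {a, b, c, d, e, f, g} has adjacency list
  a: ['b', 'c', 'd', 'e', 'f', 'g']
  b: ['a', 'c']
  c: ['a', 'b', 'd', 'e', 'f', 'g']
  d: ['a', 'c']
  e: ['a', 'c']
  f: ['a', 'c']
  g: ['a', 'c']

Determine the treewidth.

2

A width-2 tree decomposition is:
Bags: B1 = {a, b, c}  B2 = {a, c, d}  B3 = {a, c, f}  B4 = {a, c, e}  B5 = {a, c, g}
Tree: B1–B2, B1–B3, B2–B4, B1–B5
The largest bag has 3 vertices, giving width 2; this decomposition certifies tw(G) ≤ 2. Conversely, {a, c, d} is a clique of size 3, and the vertices of any clique must share a bag in every tree decomposition; so some bag has ≥ 3 vertices and tw(G) ≥ 2. Therefore the treewidth is 2.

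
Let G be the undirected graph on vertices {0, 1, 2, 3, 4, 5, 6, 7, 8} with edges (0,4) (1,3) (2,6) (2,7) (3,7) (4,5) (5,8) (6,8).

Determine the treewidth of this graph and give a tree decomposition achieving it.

Each bag holds 2 vertices, so the decomposition has width 1, which upper-bounds the treewidth. Since G has at least one edge (e.g. 1–3), it is not an edgeless graph, so tw(G) ≥ 1. Hence tw(G) = 1 exactly.

Treewidth 1.
Bags: B1 = {1, 3}  B2 = {3, 7}  B3 = {2, 7}  B4 = {2, 6}  B5 = {6, 8}  B6 = {5, 8}  B7 = {4, 5}  B8 = {0, 4}
Tree: B1–B2, B2–B3, B3–B4, B4–B5, B5–B6, B6–B7, B7–B8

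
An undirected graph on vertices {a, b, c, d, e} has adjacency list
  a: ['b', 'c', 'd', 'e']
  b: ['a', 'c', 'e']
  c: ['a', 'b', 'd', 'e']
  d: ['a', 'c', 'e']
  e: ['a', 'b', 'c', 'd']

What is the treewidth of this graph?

A width-3 tree decomposition is:
Bags: B1 = {a, c, d, e}  B2 = {a, b, c, e}
Tree: B1–B2
The largest bag has 4 vertices, giving width 3; this decomposition certifies tw(G) ≤ 3. For the lower bound, the 4 vertices {a, c, d, e} are pairwise adjacent, and any tree decomposition puts a clique entirely inside one bag — forcing width ≥ 3. Therefore the treewidth is 3.

3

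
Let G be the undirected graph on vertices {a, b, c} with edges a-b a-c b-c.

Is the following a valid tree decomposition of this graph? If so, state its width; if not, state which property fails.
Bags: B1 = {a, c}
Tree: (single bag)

No — vertex b appears in no bag.

A tree decomposition must satisfy three properties: every vertex lies in some bag; for every edge, both endpoints lie together in some bag; and for every vertex, the bags containing it form a connected subtree. Here vertex b appears in no bag, so the decomposition is invalid.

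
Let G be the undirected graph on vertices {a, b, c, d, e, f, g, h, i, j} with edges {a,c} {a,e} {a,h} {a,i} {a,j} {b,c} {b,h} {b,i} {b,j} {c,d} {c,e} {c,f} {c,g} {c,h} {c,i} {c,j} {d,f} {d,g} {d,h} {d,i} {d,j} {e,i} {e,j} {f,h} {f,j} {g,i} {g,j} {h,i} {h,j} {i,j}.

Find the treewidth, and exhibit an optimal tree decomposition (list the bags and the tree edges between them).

Treewidth 4.
One optimal decomposition is:
Bags: B1 = {c, d, f, h, j}  B2 = {c, d, h, i, j}  B3 = {a, c, h, i, j}  B4 = {b, c, h, i, j}  B5 = {a, c, e, i, j}  B6 = {c, d, g, i, j}
Tree: B1–B2, B2–B3, B2–B4, B3–B5, B2–B6

The largest bag has 5 vertices, giving width 4; this decomposition certifies tw(G) ≤ 4. Conversely, {c, d, f, h, j} is a clique of size 5, and the vertices of any clique must share a bag in every tree decomposition; so some bag has ≥ 5 vertices and tw(G) ≥ 4. Combining the bounds, tw(G) = 4.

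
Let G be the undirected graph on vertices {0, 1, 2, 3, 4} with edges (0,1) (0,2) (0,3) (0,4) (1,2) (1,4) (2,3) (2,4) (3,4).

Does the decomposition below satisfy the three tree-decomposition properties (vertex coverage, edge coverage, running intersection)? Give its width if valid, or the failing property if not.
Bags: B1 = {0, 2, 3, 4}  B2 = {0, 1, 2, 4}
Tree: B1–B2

Every vertex of G appears in some bag (union = {0, 1, 2, 3, 4}); every edge is covered by a bag; and for each vertex v the set of bags containing v is connected in the bag tree. The decomposition is therefore valid. The largest bag has 4 vertices, so the width is 3.

Yes; width 3.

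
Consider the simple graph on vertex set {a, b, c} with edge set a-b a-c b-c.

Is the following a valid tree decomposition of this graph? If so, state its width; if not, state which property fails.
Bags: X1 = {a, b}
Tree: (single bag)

No — vertex c appears in no bag.

A tree decomposition must satisfy three properties: every vertex lies in some bag; for every edge, both endpoints lie together in some bag; and for every vertex, the bags containing it form a connected subtree. Here vertex c appears in no bag, so the decomposition is invalid.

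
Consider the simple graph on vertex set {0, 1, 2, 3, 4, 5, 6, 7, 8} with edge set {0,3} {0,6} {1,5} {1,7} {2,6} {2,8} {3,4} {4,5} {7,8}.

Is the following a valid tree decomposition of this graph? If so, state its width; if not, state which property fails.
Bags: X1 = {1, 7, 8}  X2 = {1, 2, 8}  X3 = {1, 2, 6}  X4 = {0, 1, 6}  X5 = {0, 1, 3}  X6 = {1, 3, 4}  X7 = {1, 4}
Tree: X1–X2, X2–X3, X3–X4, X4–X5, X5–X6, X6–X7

No — vertex 5 appears in no bag.

A tree decomposition must satisfy three properties: every vertex lies in some bag; for every edge, both endpoints lie together in some bag; and for every vertex, the bags containing it form a connected subtree. Here vertex 5 appears in no bag, so the decomposition is invalid.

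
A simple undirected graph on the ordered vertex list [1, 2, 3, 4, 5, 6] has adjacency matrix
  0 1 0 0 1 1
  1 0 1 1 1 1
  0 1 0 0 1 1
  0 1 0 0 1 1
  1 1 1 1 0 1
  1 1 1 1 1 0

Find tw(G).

3

A width-3 tree decomposition is:
Bags: B1 = {1, 2, 5, 6}  B2 = {2, 3, 5, 6}  B3 = {2, 4, 5, 6}
Tree: B1–B2, B2–B3
Every bag has size at most 4, so the width is 4 − 1 = 3 and tw(G) ≤ 3. Conversely, {1, 2, 5, 6} is a clique of size 4, and the vertices of any clique must share a bag in every tree decomposition; so some bag has ≥ 4 vertices and tw(G) ≥ 3. Therefore the treewidth is 3.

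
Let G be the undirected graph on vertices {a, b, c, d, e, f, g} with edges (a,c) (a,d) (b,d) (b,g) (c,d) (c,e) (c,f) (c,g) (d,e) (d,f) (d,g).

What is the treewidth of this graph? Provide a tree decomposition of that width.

Each bag holds 3 vertices, so the decomposition has width 2, which upper-bounds the treewidth. Conversely, {c, d, g} is a clique of size 3, and the vertices of any clique must share a bag in every tree decomposition; so some bag has ≥ 3 vertices and tw(G) ≥ 2. The upper and lower bounds meet at 2, so that is the treewidth.

Treewidth 2.
One optimal decomposition is:
Bags: B1 = {c, d, g}  B2 = {c, d, f}  B3 = {a, c, d}  B4 = {b, d, g}  B5 = {c, d, e}
Tree: B1–B2, B2–B3, B1–B4, B1–B5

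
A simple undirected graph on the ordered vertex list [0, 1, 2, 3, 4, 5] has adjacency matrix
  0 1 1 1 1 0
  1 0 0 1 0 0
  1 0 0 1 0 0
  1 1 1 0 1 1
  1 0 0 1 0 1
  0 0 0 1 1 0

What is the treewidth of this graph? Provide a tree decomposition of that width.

Treewidth 2.
One such decomposition:
Bags: B1 = {0, 2, 3}  B2 = {0, 1, 3}  B3 = {0, 3, 4}  B4 = {3, 4, 5}
Tree: B1–B2, B2–B3, B3–B4

Each bag holds 3 vertices, so the decomposition has width 2, which upper-bounds the treewidth. On the other hand G contains the 3-clique {0, 1, 3}. A clique must lie in a single bag of any decomposition, so no decomposition can have width below 2. Combining the bounds, tw(G) = 2.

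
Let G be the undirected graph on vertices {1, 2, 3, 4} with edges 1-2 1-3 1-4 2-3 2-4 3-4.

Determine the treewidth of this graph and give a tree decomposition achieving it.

Treewidth 3.
Bags: B1 = {1, 2, 3, 4}
Tree: (single bag)

A single bag containing all 4 vertices is trivially a valid decomposition of width 3. For the lower bound, the 4 vertices {1, 2, 3, 4} are pairwise adjacent, and any tree decomposition puts a clique entirely inside one bag — forcing width ≥ 3. The upper and lower bounds meet at 3, so that is the treewidth.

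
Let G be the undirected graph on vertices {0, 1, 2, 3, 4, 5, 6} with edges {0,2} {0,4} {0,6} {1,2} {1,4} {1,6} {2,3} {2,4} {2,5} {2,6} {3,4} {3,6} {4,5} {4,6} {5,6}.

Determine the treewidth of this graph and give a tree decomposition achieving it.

Treewidth 3.
One optimal decomposition is:
Bags: B1 = {2, 3, 4, 6}  B2 = {1, 2, 4, 6}  B3 = {2, 4, 5, 6}  B4 = {0, 2, 4, 6}
Tree: B1–B2, B2–B3, B1–B4

The largest bag has 4 vertices, giving width 3; this decomposition certifies tw(G) ≤ 3. On the other hand G contains the 4-clique {0, 2, 4, 6}. A clique must lie in a single bag of any decomposition, so no decomposition can have width below 3. Combining the bounds, tw(G) = 3.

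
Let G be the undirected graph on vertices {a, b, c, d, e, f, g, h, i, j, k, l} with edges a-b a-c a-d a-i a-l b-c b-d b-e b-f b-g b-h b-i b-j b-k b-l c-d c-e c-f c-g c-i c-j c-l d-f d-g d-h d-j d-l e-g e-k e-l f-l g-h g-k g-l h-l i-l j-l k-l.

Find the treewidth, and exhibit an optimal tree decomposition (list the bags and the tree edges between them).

Treewidth 4.
One optimal decomposition is:
Bags: B1 = {b, c, e, g, l}  B2 = {b, c, d, g, l}  B3 = {b, d, g, h, l}  B4 = {b, c, d, f, l}  B5 = {a, b, c, d, l}  B6 = {b, e, g, k, l}  B7 = {a, b, c, i, l}  B8 = {b, c, d, j, l}
Tree: B1–B2, B2–B3, B2–B4, B2–B5, B1–B6, B5–B7, B5–B8

Every bag has size at most 5, so the width is 5 − 1 = 4 and tw(G) ≤ 4. For the lower bound, the 5 vertices {b, d, g, h, l} are pairwise adjacent, and any tree decomposition puts a clique entirely inside one bag — forcing width ≥ 4. Therefore the treewidth is 4.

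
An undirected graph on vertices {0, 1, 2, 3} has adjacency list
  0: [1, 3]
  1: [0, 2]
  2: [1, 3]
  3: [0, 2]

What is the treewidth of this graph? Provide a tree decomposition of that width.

Treewidth 2.
One optimal decomposition is:
Bags: B1 = {0, 1, 3}  B2 = {1, 2, 3}
Tree: B1–B2

Each bag holds 3 vertices, so the decomposition has width 2, which upper-bounds the treewidth. Since 1–0–3–2–1 is a cycle in G, G is not acyclic. Forests are exactly the graphs of treewidth ≤ 1, so tw(G) ≥ 2. The upper and lower bounds meet at 2, so that is the treewidth.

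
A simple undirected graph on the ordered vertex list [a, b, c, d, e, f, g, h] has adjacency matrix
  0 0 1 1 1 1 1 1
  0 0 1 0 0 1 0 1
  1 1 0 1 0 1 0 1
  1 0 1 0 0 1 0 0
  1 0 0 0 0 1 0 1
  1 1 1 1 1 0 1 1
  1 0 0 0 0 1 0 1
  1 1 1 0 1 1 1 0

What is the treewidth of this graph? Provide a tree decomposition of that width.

Treewidth 3.
Bags: B1 = {a, c, f, h}  B2 = {b, c, f, h}  B3 = {a, f, g, h}  B4 = {a, c, d, f}  B5 = {a, e, f, h}
Tree: B1–B2, B1–B3, B1–B4, B3–B5

Every bag has size at most 4, so the width is 4 − 1 = 3 and tw(G) ≤ 3. For the lower bound, the 4 vertices {a, c, d, f} are pairwise adjacent, and any tree decomposition puts a clique entirely inside one bag — forcing width ≥ 3. Therefore the treewidth is 3.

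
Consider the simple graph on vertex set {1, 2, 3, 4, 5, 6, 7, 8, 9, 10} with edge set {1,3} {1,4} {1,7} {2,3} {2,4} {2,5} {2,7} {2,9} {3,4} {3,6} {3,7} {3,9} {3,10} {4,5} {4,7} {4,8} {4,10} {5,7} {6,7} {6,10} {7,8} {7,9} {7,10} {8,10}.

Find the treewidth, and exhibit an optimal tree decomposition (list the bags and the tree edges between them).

Treewidth 3.
One optimal decomposition is:
Bags: B1 = {3, 6, 7, 10}  B2 = {3, 4, 7, 10}  B3 = {1, 3, 4, 7}  B4 = {2, 3, 4, 7}  B5 = {2, 3, 7, 9}  B6 = {2, 4, 5, 7}  B7 = {4, 7, 8, 10}
Tree: B1–B2, B2–B3, B2–B4, B4–B5, B4–B6, B2–B7

The largest bag has 4 vertices, giving width 3; this decomposition certifies tw(G) ≤ 3. For the lower bound, the 4 vertices {4, 7, 8, 10} are pairwise adjacent, and any tree decomposition puts a clique entirely inside one bag — forcing width ≥ 3. Therefore the treewidth is 3.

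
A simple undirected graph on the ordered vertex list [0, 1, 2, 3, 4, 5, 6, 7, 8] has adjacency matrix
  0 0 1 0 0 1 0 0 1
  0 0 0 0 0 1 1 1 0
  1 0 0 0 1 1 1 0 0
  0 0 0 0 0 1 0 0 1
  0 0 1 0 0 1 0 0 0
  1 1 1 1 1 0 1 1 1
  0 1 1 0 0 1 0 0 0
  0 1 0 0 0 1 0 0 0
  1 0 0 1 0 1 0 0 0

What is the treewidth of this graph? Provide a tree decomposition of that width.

Every bag has size at most 3, so the width is 3 − 1 = 2 and tw(G) ≤ 2. For the lower bound, the 3 vertices {1, 5, 6} are pairwise adjacent, and any tree decomposition puts a clique entirely inside one bag — forcing width ≥ 2. Hence tw(G) = 2 exactly.

Treewidth 2.
One such decomposition:
Bags: B1 = {1, 5, 6}  B2 = {2, 5, 6}  B3 = {0, 2, 5}  B4 = {0, 5, 8}  B5 = {2, 4, 5}  B6 = {3, 5, 8}  B7 = {1, 5, 7}
Tree: B1–B2, B2–B3, B3–B4, B3–B5, B4–B6, B1–B7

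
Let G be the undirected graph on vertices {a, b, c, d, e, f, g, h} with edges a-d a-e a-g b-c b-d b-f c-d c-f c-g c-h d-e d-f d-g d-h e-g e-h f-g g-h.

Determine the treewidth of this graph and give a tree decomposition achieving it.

Treewidth 3.
One optimal decomposition is:
Bags: B1 = {c, d, g, h}  B2 = {c, d, f, g}  B3 = {d, e, g, h}  B4 = {b, c, d, f}  B5 = {a, d, e, g}
Tree: B1–B2, B1–B3, B2–B4, B3–B5

The largest bag has 4 vertices, giving width 3; this decomposition certifies tw(G) ≤ 3. For the lower bound, the 4 vertices {a, d, e, g} are pairwise adjacent, and any tree decomposition puts a clique entirely inside one bag — forcing width ≥ 3. Combining the bounds, tw(G) = 3.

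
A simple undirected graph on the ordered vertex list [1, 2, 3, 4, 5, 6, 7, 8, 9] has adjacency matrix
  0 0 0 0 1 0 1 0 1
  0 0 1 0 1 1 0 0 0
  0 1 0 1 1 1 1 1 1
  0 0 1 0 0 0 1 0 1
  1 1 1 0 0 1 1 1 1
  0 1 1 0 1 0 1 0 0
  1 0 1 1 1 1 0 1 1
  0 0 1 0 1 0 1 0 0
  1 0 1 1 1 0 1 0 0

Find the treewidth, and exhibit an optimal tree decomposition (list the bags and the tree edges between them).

Each bag holds 4 vertices, so the decomposition has width 3, which upper-bounds the treewidth. For the lower bound, the 4 vertices {1, 5, 7, 9} are pairwise adjacent, and any tree decomposition puts a clique entirely inside one bag — forcing width ≥ 3. The upper and lower bounds meet at 3, so that is the treewidth.

Treewidth 3.
One optimal decomposition is:
Bags: B1 = {3, 5, 6, 7}  B2 = {3, 5, 7, 8}  B3 = {3, 5, 7, 9}  B4 = {1, 5, 7, 9}  B5 = {2, 3, 5, 6}  B6 = {3, 4, 7, 9}
Tree: B1–B2, B1–B3, B3–B4, B1–B5, B3–B6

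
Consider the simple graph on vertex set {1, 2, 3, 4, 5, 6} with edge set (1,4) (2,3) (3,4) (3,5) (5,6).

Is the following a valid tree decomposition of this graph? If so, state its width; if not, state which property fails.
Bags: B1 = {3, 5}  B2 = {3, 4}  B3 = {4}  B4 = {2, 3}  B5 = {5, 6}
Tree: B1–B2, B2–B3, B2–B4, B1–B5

A tree decomposition must satisfy three properties: every vertex lies in some bag; for every edge, both endpoints lie together in some bag; and for every vertex, the bags containing it form a connected subtree. Here vertex 1 appears in no bag, so the decomposition is invalid.

No — vertex 1 appears in no bag.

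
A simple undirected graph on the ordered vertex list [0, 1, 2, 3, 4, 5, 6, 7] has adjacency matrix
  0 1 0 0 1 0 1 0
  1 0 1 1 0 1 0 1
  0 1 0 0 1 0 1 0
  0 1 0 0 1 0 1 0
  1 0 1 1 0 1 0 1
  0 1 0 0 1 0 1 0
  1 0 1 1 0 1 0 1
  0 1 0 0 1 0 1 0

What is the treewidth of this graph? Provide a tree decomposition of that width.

Treewidth 3.
One optimal decomposition is:
Bags: B1 = {1, 4, 5, 6}  B2 = {1, 4, 6, 7}  B3 = {1, 2, 4, 6}  B4 = {1, 3, 4, 6}  B5 = {0, 1, 4, 6}
Tree: B1–B2, B2–B3, B3–B4, B4–B5

Each bag holds 4 vertices, so the decomposition has width 3, which upper-bounds the treewidth. For the lower bound: the 4 vertex sets {5,6}, {1,7}, {4}, {2} are disjoint, each induces a connected subgraph, and every pair is joined by at least one edge of G. Contracting each set to a single vertex therefore yields K_{4} as a minor, and since treewidth is minor-monotone, tw(G) ≥ tw(K_{4}) = 3. Hence tw(G) = 3 exactly.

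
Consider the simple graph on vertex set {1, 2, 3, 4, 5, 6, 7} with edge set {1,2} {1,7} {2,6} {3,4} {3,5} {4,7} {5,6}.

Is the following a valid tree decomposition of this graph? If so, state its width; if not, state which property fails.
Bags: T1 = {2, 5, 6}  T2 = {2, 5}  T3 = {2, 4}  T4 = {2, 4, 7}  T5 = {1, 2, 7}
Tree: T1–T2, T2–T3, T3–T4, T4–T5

A tree decomposition must satisfy three properties: every vertex lies in some bag; for every edge, both endpoints lie together in some bag; and for every vertex, the bags containing it form a connected subtree. Here vertex 3 appears in no bag, so the decomposition is invalid.

No — vertex 3 appears in no bag.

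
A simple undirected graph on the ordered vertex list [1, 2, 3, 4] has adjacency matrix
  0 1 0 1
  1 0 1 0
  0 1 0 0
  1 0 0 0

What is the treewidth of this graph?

A width-1 tree decomposition is:
Bags: B1 = {1, 4}  B2 = {1, 2}  B3 = {2, 3}
Tree: B1–B2, B2–B3
Every bag has size at most 2, so the width is 2 − 1 = 1 and tw(G) ≤ 1. Since G has at least one edge (e.g. 4–1), it is not an edgeless graph, so tw(G) ≥ 1. Combining the bounds, tw(G) = 1.

1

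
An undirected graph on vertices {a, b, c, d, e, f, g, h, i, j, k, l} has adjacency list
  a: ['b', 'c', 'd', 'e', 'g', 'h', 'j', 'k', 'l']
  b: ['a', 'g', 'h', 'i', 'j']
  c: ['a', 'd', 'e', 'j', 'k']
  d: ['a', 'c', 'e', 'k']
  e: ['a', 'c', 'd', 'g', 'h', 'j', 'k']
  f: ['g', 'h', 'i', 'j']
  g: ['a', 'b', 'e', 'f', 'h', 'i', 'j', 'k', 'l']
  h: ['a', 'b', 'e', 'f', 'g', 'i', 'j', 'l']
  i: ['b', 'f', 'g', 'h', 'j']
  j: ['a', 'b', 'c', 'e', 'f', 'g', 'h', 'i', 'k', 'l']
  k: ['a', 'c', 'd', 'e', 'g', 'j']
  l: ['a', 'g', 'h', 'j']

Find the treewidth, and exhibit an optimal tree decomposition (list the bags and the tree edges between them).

The largest bag has 5 vertices, giving width 4; this decomposition certifies tw(G) ≤ 4. For the lower bound, the 5 vertices {a, c, d, e, k} are pairwise adjacent, and any tree decomposition puts a clique entirely inside one bag — forcing width ≥ 4. Hence tw(G) = 4 exactly.

Treewidth 4.
One optimal decomposition is:
Bags: B1 = {a, c, e, j, k}  B2 = {a, e, g, j, k}  B3 = {a, e, g, h, j}  B4 = {a, b, g, h, j}  B5 = {a, c, d, e, k}  B6 = {b, g, h, i, j}  B7 = {f, g, h, i, j}  B8 = {a, g, h, j, l}
Tree: B1–B2, B2–B3, B3–B4, B1–B5, B4–B6, B6–B7, B4–B8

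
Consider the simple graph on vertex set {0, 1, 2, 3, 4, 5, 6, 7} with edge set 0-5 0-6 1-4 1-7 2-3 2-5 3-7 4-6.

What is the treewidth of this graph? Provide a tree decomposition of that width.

The largest bag has 3 vertices, giving width 2; this decomposition certifies tw(G) ≤ 2. Since 0–6–4–1–7–3–2–5–0 is a cycle in G, G is not acyclic. Forests are exactly the graphs of treewidth ≤ 1, so tw(G) ≥ 2. Therefore the treewidth is 2.

Treewidth 2.
One optimal decomposition is:
Bags: B1 = {0, 4, 6}  B2 = {0, 1, 4}  B3 = {0, 1, 7}  B4 = {0, 3, 7}  B5 = {0, 2, 3}  B6 = {0, 2, 5}
Tree: B1–B2, B2–B3, B3–B4, B4–B5, B5–B6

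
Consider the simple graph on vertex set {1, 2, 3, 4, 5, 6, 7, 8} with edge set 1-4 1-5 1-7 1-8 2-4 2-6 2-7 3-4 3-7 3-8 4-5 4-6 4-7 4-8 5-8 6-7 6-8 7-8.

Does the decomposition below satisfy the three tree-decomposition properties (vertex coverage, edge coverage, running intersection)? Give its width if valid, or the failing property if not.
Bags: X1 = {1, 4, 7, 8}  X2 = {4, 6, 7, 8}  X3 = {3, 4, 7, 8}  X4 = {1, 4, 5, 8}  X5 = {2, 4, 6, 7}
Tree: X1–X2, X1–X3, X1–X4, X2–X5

Vertex coverage: the bags together contain {1, 2, 3, 4, 5, 6, 7, 8}, the full vertex set. Edge coverage: each edge of G has both endpoints in at least one bag. Running intersection: for every vertex, the bags containing it form a connected subtree. All three properties hold, so this is a valid tree decomposition of width max|bag| − 1 = 3, and hence tw(G) ≤ 3.

Yes; width 3.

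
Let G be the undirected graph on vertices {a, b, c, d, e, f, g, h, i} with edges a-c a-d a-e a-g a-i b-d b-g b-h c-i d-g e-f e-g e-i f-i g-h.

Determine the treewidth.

A width-2 tree decomposition is:
Bags: B1 = {a, d, g}  B2 = {a, e, g}  B3 = {a, e, i}  B4 = {e, f, i}  B5 = {a, c, i}  B6 = {b, d, g}  B7 = {b, g, h}
Tree: B1–B2, B2–B3, B3–B4, B3–B5, B1–B6, B6–B7
Each bag holds 3 vertices, so the decomposition has width 2, which upper-bounds the treewidth. On the other hand G contains the 3-clique {a, d, g}. A clique must lie in a single bag of any decomposition, so no decomposition can have width below 2. Hence tw(G) = 2 exactly.

2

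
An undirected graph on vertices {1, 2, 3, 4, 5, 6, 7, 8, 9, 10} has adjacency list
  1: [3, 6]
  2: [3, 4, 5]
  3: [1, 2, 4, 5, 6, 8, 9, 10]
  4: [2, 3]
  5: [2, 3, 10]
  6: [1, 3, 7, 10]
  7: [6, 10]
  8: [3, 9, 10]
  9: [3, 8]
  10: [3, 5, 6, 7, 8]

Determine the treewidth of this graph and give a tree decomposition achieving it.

Every bag has size at most 3, so the width is 3 − 1 = 2 and tw(G) ≤ 2. Conversely, {1, 3, 6} is a clique of size 3, and the vertices of any clique must share a bag in every tree decomposition; so some bag has ≥ 3 vertices and tw(G) ≥ 2. The upper and lower bounds meet at 2, so that is the treewidth.

Treewidth 2.
Bags: B1 = {3, 6, 10}  B2 = {6, 7, 10}  B3 = {3, 5, 10}  B4 = {2, 3, 5}  B5 = {1, 3, 6}  B6 = {2, 3, 4}  B7 = {3, 8, 10}  B8 = {3, 8, 9}
Tree: B1–B2, B1–B3, B3–B4, B1–B5, B4–B6, B3–B7, B7–B8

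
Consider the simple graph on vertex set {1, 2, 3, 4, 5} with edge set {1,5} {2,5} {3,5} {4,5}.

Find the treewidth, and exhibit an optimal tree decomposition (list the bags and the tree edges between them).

Every bag has size at most 2, so the width is 2 − 1 = 1 and tw(G) ≤ 1. Any graph with an edge has treewidth ≥ 1, and G has the edge 2–5. Combining the bounds, tw(G) = 1.

Treewidth 1.
One such decomposition:
Bags: B1 = {2, 5}  B2 = {3, 5}  B3 = {4, 5}  B4 = {1, 5}
Tree: B1–B2, B2–B3, B3–B4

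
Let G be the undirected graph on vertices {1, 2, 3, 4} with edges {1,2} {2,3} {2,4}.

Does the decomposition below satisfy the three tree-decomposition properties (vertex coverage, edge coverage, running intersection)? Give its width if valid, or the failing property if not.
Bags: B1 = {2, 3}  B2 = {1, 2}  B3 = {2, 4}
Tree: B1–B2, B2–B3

Yes; width 1.

Checking the three conditions: (i) the bags cover all of {1, 2, 3, 4}; (ii) for each edge, some bag contains both endpoints; (iii) the bags containing any fixed vertex form a subtree. All hold, so the decomposition is valid with width 2 − 1 = 1.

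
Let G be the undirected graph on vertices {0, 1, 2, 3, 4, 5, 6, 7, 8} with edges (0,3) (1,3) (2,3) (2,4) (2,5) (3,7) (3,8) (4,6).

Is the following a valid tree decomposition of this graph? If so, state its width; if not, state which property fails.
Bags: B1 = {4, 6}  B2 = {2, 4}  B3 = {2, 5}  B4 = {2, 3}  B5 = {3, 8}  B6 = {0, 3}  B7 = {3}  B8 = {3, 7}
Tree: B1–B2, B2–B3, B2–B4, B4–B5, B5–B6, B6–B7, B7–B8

A tree decomposition must satisfy three properties: every vertex lies in some bag; for every edge, both endpoints lie together in some bag; and for every vertex, the bags containing it form a connected subtree. Here vertex 1 appears in no bag, so the decomposition is invalid.

No — vertex 1 appears in no bag.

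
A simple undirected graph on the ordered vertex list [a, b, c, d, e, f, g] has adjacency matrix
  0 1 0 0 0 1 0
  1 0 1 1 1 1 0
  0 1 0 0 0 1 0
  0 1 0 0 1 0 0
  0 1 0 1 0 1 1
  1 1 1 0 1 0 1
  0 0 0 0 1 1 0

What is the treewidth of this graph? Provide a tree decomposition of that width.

Every bag has size at most 3, so the width is 3 − 1 = 2 and tw(G) ≤ 2. For the lower bound, the 3 vertices {b, d, e} are pairwise adjacent, and any tree decomposition puts a clique entirely inside one bag — forcing width ≥ 2. Therefore the treewidth is 2.

Treewidth 2.
One such decomposition:
Bags: B1 = {a, b, f}  B2 = {b, e, f}  B3 = {e, f, g}  B4 = {b, c, f}  B5 = {b, d, e}
Tree: B1–B2, B2–B3, B1–B4, B2–B5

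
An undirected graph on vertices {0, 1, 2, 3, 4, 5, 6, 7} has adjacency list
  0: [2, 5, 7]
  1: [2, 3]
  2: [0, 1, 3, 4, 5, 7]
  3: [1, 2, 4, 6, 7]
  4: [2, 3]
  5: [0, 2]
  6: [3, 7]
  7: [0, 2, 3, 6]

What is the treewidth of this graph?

A width-2 tree decomposition is:
Bags: B1 = {2, 3, 7}  B2 = {1, 2, 3}  B3 = {3, 6, 7}  B4 = {0, 2, 7}  B5 = {2, 3, 4}  B6 = {0, 2, 5}
Tree: B1–B2, B1–B3, B1–B4, B2–B5, B4–B6
Every bag has size at most 3, so the width is 3 − 1 = 2 and tw(G) ≤ 2. On the other hand G contains the 3-clique {0, 2, 5}. A clique must lie in a single bag of any decomposition, so no decomposition can have width below 2. The upper and lower bounds meet at 2, so that is the treewidth.

2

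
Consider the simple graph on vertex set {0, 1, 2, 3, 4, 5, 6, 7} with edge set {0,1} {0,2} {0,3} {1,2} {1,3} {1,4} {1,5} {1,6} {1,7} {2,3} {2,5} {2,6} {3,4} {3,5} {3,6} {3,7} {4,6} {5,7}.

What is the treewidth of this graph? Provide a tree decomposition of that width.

Every bag has size at most 4, so the width is 4 − 1 = 3 and tw(G) ≤ 3. For the lower bound, the 4 vertices {0, 1, 2, 3} are pairwise adjacent, and any tree decomposition puts a clique entirely inside one bag — forcing width ≥ 3. Therefore the treewidth is 3.

Treewidth 3.
One optimal decomposition is:
Bags: B1 = {1, 2, 3, 5}  B2 = {1, 2, 3, 6}  B3 = {1, 3, 4, 6}  B4 = {1, 3, 5, 7}  B5 = {0, 1, 2, 3}
Tree: B1–B2, B2–B3, B1–B4, B2–B5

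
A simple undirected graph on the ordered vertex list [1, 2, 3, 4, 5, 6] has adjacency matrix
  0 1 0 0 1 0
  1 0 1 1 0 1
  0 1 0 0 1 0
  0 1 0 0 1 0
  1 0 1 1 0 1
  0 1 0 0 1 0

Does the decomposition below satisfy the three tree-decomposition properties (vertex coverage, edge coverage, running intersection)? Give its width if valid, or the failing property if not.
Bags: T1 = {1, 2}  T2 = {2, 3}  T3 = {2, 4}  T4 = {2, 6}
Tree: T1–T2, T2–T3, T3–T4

A tree decomposition must satisfy three properties: every vertex lies in some bag; for every edge, both endpoints lie together in some bag; and for every vertex, the bags containing it form a connected subtree. Here vertex 5 appears in no bag, so the decomposition is invalid.

No — vertex 5 appears in no bag.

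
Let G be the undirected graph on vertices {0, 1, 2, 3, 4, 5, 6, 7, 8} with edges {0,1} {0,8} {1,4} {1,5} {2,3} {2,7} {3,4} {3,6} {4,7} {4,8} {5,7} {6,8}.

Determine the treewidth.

3

A width-3 tree decomposition is:
Bags: B1 = {2, 3, 5, 7}  B2 = {3, 4, 5, 7}  B3 = {1, 3, 4, 5}  B4 = {1, 3, 4, 6}  B5 = {1, 4, 6, 8}  B6 = {0, 1, 6, 8}
Tree: B1–B2, B2–B3, B3–B4, B4–B5, B5–B6
The largest bag has 4 vertices, giving width 3; this decomposition certifies tw(G) ≤ 3. For the lower bound: the 4 vertex sets {2,5,7}, {3}, {4}, {0,1,6,8} are disjoint, each induces a connected subgraph, and every pair is joined by at least one edge of G. Contracting each set to a single vertex therefore yields K_{4} as a minor, and since treewidth is minor-monotone, tw(G) ≥ tw(K_{4}) = 3. Hence tw(G) = 3 exactly.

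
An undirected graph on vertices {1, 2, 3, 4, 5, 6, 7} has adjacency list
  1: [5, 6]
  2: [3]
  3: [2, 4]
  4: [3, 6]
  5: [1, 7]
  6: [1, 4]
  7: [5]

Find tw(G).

A width-1 tree decomposition is:
Bags: B1 = {2, 3}  B2 = {3, 4}  B3 = {4, 6}  B4 = {1, 6}  B5 = {1, 5}  B6 = {5, 7}
Tree: B1–B2, B2–B3, B3–B4, B4–B5, B5–B6
Each bag holds 2 vertices, so the decomposition has width 1, which upper-bounds the treewidth. Since G has at least one edge (e.g. 2–3), it is not an edgeless graph, so tw(G) ≥ 1. Hence tw(G) = 1 exactly.

1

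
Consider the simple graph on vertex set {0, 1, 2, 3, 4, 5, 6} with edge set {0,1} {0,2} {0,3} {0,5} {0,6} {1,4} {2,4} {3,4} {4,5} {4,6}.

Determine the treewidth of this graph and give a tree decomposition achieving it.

The largest bag has 3 vertices, giving width 2; this decomposition certifies tw(G) ≤ 2. For the lower bound, G contains the cycle 0–2–4–5–0, so G is not a forest; only forests have treewidth ≤ 1, hence tw(G) ≥ 2. Therefore the treewidth is 2.

Treewidth 2.
One optimal decomposition is:
Bags: B1 = {0, 2, 4}  B2 = {0, 4, 5}  B3 = {0, 1, 4}  B4 = {0, 4, 6}  B5 = {0, 3, 4}
Tree: B1–B2, B2–B3, B3–B4, B4–B5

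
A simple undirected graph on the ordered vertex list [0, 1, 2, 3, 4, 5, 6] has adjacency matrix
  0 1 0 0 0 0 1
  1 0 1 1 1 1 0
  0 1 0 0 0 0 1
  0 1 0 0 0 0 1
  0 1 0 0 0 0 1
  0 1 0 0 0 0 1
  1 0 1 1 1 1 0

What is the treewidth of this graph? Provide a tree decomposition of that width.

Treewidth 2.
One such decomposition:
Bags: B1 = {1, 2, 6}  B2 = {0, 1, 6}  B3 = {1, 3, 6}  B4 = {1, 5, 6}  B5 = {1, 4, 6}
Tree: B1–B2, B2–B3, B3–B4, B4–B5

The largest bag has 3 vertices, giving width 2; this decomposition certifies tw(G) ≤ 2. The edges 1–2–6–0–1 form a cycle, so G is not a tree and its treewidth is at least 2. The upper and lower bounds meet at 2, so that is the treewidth.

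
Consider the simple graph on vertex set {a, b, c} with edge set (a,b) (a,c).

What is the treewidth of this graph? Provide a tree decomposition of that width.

Treewidth 1.
One optimal decomposition is:
Bags: B1 = {a, b}  B2 = {a, c}
Tree: B1–B2

Each bag holds 2 vertices, so the decomposition has width 1, which upper-bounds the treewidth. G has an edge, so its treewidth is at least 1. The upper and lower bounds meet at 1, so that is the treewidth.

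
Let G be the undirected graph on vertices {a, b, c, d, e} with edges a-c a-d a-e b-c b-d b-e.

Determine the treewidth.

A width-2 tree decomposition is:
Bags: B1 = {a, b, e}  B2 = {a, b, c}  B3 = {a, b, d}
Tree: B1–B2, B2–B3
Each bag holds 3 vertices, so the decomposition has width 2, which upper-bounds the treewidth. Since a–e–b–c–a is a cycle in G, G is not acyclic. Forests are exactly the graphs of treewidth ≤ 1, so tw(G) ≥ 2. Combining the bounds, tw(G) = 2.

2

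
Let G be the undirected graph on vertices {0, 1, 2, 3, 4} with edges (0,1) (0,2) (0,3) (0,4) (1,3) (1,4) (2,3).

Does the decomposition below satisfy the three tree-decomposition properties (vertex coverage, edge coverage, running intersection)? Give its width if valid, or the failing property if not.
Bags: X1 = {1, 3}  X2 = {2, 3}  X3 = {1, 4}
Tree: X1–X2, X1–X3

No — vertex 0 appears in no bag.

A tree decomposition must satisfy three properties: every vertex lies in some bag; for every edge, both endpoints lie together in some bag; and for every vertex, the bags containing it form a connected subtree. Here vertex 0 appears in no bag, so the decomposition is invalid.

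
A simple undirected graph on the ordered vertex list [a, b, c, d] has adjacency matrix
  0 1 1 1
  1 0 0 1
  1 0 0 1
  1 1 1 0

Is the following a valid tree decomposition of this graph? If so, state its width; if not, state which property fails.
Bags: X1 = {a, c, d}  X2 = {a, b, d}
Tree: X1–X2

Vertex coverage: the bags together contain {a, b, c, d}, the full vertex set. Edge coverage: each edge of G has both endpoints in at least one bag. Running intersection: for every vertex, the bags containing it form a connected subtree. All three properties hold, so this is a valid tree decomposition of width max|bag| − 1 = 2, and hence tw(G) ≤ 2.

Yes; width 2.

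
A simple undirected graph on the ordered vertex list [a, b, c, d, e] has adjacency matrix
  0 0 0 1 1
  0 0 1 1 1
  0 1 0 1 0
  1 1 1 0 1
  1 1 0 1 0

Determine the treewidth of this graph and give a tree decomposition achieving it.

Treewidth 2.
Bags: B1 = {a, d, e}  B2 = {b, d, e}  B3 = {b, c, d}
Tree: B1–B2, B2–B3

Each bag holds 3 vertices, so the decomposition has width 2, which upper-bounds the treewidth. Conversely, {a, d, e} is a clique of size 3, and the vertices of any clique must share a bag in every tree decomposition; so some bag has ≥ 3 vertices and tw(G) ≥ 2. The upper and lower bounds meet at 2, so that is the treewidth.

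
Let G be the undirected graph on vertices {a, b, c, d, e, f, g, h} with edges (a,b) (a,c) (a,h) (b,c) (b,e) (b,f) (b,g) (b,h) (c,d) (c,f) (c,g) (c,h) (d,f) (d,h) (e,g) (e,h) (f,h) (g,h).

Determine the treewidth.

3

A width-3 tree decomposition is:
Bags: B1 = {b, c, f, h}  B2 = {b, c, g, h}  B3 = {a, b, c, h}  B4 = {b, e, g, h}  B5 = {c, d, f, h}
Tree: B1–B2, B2–B3, B2–B4, B1–B5
The largest bag has 4 vertices, giving width 3; this decomposition certifies tw(G) ≤ 3. On the other hand G contains the 4-clique {c, d, f, h}. A clique must lie in a single bag of any decomposition, so no decomposition can have width below 3. Combining the bounds, tw(G) = 3.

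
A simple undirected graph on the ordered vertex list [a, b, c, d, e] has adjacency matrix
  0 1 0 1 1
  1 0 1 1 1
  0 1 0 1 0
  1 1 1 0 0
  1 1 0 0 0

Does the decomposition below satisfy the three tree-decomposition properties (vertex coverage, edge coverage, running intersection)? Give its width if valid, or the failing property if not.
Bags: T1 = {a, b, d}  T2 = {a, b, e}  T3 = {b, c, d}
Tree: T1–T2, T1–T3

Yes; width 2.

Checking the three conditions: (i) the bags cover all of {a, b, c, d, e}; (ii) for each edge, some bag contains both endpoints; (iii) the bags containing any fixed vertex form a subtree. All hold, so the decomposition is valid with width 3 − 1 = 2.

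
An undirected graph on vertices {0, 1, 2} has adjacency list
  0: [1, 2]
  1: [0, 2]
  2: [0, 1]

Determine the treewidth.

A width-2 tree decomposition is:
Bags: B1 = {0, 1, 2}
Tree: (single bag)
A single bag containing all 3 vertices is trivially a valid decomposition of width 2. For the lower bound, the 3 vertices {0, 1, 2} are pairwise adjacent, and any tree decomposition puts a clique entirely inside one bag — forcing width ≥ 2. Therefore the treewidth is 2.

2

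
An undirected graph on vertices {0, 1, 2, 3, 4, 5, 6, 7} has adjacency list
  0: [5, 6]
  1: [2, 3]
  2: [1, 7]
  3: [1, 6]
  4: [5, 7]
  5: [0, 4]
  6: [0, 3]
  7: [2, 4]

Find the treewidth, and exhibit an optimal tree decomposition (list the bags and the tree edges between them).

Treewidth 2.
One optimal decomposition is:
Bags: B1 = {0, 5, 6}  B2 = {4, 5, 6}  B3 = {4, 6, 7}  B4 = {2, 6, 7}  B5 = {1, 2, 6}  B6 = {1, 3, 6}
Tree: B1–B2, B2–B3, B3–B4, B4–B5, B5–B6

The largest bag has 3 vertices, giving width 2; this decomposition certifies tw(G) ≤ 2. Since 6–0–5–4–7–2–1–3–6 is a cycle in G, G is not acyclic. Forests are exactly the graphs of treewidth ≤ 1, so tw(G) ≥ 2. Combining the bounds, tw(G) = 2.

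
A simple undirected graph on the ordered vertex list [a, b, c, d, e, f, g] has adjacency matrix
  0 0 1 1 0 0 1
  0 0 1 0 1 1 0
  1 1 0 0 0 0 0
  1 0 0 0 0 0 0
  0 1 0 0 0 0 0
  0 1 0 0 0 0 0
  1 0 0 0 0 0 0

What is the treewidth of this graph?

1

A width-1 tree decomposition is:
Bags: B1 = {b, c}  B2 = {b, e}  B3 = {a, c}  B4 = {a, g}  B5 = {b, f}  B6 = {a, d}
Tree: B1–B2, B1–B3, B3–B4, B2–B5, B4–B6
Each bag holds 2 vertices, so the decomposition has width 1, which upper-bounds the treewidth. Any graph with an edge has treewidth ≥ 1, and G has the edge c–b. The upper and lower bounds meet at 1, so that is the treewidth.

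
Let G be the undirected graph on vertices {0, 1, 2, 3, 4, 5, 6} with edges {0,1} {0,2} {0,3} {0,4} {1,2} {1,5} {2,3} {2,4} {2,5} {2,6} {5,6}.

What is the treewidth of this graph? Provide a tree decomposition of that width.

Each bag holds 3 vertices, so the decomposition has width 2, which upper-bounds the treewidth. Conversely, {0, 1, 2} is a clique of size 3, and the vertices of any clique must share a bag in every tree decomposition; so some bag has ≥ 3 vertices and tw(G) ≥ 2. Combining the bounds, tw(G) = 2.

Treewidth 2.
Bags: B1 = {0, 1, 2}  B2 = {0, 2, 3}  B3 = {1, 2, 5}  B4 = {0, 2, 4}  B5 = {2, 5, 6}
Tree: B1–B2, B1–B3, B2–B4, B3–B5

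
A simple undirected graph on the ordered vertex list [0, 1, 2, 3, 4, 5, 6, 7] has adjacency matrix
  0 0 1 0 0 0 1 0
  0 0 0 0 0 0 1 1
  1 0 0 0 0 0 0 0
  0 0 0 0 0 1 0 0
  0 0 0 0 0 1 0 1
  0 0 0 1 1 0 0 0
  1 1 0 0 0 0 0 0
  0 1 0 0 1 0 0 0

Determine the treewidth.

1

A width-1 tree decomposition is:
Bags: B1 = {0, 2}  B2 = {0, 6}  B3 = {1, 6}  B4 = {1, 7}  B5 = {4, 7}  B6 = {4, 5}  B7 = {3, 5}
Tree: B1–B2, B2–B3, B3–B4, B4–B5, B5–B6, B6–B7
Each bag holds 2 vertices, so the decomposition has width 1, which upper-bounds the treewidth. Any graph with an edge has treewidth ≥ 1, and G has the edge 2–0. The upper and lower bounds meet at 1, so that is the treewidth.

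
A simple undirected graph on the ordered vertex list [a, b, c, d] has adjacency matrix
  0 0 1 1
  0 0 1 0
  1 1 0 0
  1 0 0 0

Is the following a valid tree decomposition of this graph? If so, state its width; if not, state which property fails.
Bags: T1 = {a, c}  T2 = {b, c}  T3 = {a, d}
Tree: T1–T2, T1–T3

Checking the three conditions: (i) the bags cover all of {a, b, c, d}; (ii) for each edge, some bag contains both endpoints; (iii) the bags containing any fixed vertex form a subtree. All hold, so the decomposition is valid with width 2 − 1 = 1.

Yes; width 1.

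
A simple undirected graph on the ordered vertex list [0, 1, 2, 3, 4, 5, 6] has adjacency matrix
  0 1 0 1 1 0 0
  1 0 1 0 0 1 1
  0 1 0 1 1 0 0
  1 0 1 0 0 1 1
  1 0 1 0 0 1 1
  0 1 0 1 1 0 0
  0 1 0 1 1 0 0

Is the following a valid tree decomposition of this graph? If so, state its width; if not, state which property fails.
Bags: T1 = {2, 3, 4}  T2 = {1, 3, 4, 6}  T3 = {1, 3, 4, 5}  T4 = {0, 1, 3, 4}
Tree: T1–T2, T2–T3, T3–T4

A tree decomposition must satisfy three properties: every vertex lies in some bag; for every edge, both endpoints lie together in some bag; and for every vertex, the bags containing it form a connected subtree. Here edge (1,2) lies in no bag, so the decomposition is invalid.

No — edge (1,2) lies in no bag.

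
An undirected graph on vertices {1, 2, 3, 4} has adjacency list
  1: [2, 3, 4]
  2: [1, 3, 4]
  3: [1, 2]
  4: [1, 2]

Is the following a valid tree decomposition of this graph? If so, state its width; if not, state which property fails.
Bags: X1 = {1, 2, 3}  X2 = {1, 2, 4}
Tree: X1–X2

Yes; width 2.

Vertex coverage: the bags together contain {1, 2, 3, 4}, the full vertex set. Edge coverage: each edge of G has both endpoints in at least one bag. Running intersection: for every vertex, the bags containing it form a connected subtree. All three properties hold, so this is a valid tree decomposition of width max|bag| − 1 = 2, and hence tw(G) ≤ 2.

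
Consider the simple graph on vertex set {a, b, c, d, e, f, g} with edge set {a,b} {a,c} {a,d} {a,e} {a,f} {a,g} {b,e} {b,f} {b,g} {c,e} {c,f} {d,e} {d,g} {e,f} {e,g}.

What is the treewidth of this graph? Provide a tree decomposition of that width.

Each bag holds 4 vertices, so the decomposition has width 3, which upper-bounds the treewidth. For the lower bound, the 4 vertices {a, d, e, g} are pairwise adjacent, and any tree decomposition puts a clique entirely inside one bag — forcing width ≥ 3. Combining the bounds, tw(G) = 3.

Treewidth 3.
One such decomposition:
Bags: B1 = {a, b, e, g}  B2 = {a, d, e, g}  B3 = {a, b, e, f}  B4 = {a, c, e, f}
Tree: B1–B2, B1–B3, B3–B4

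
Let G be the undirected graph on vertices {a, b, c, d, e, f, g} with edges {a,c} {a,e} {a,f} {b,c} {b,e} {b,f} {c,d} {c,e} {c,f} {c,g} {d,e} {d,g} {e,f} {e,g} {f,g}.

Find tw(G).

3

A width-3 tree decomposition is:
Bags: B1 = {a, c, e, f}  B2 = {c, e, f, g}  B3 = {c, d, e, g}  B4 = {b, c, e, f}
Tree: B1–B2, B2–B3, B1–B4
The largest bag has 4 vertices, giving width 3; this decomposition certifies tw(G) ≤ 3. On the other hand G contains the 4-clique {c, d, e, g}. A clique must lie in a single bag of any decomposition, so no decomposition can have width below 3. Therefore the treewidth is 3.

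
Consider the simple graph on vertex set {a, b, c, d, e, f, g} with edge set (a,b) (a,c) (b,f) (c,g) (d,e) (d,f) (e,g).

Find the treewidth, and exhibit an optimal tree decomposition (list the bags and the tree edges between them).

Treewidth 2.
One optimal decomposition is:
Bags: B1 = {a, b, f}  B2 = {a, d, f}  B3 = {a, d, e}  B4 = {a, e, g}  B5 = {a, c, g}
Tree: B1–B2, B2–B3, B3–B4, B4–B5

The largest bag has 3 vertices, giving width 2; this decomposition certifies tw(G) ≤ 2. Since a–b–f–d–e–g–c–a is a cycle in G, G is not acyclic. Forests are exactly the graphs of treewidth ≤ 1, so tw(G) ≥ 2. Therefore the treewidth is 2.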